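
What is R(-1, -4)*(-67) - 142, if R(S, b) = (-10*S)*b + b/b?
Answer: 2471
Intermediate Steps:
R(S, b) = 1 - 10*S*b (R(S, b) = -10*S*b + 1 = 1 - 10*S*b)
R(-1, -4)*(-67) - 142 = (1 - 10*(-1)*(-4))*(-67) - 142 = (1 - 40)*(-67) - 142 = -39*(-67) - 142 = 2613 - 142 = 2471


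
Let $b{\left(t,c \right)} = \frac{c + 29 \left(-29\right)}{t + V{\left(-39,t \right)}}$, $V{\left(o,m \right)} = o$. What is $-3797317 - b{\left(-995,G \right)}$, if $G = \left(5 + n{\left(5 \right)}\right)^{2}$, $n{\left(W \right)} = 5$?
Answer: $- \frac{3926426519}{1034} \approx -3.7973 \cdot 10^{6}$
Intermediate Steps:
$G = 100$ ($G = \left(5 + 5\right)^{2} = 10^{2} = 100$)
$b{\left(t,c \right)} = \frac{-841 + c}{-39 + t}$ ($b{\left(t,c \right)} = \frac{c + 29 \left(-29\right)}{t - 39} = \frac{c - 841}{-39 + t} = \frac{-841 + c}{-39 + t}$)
$-3797317 - b{\left(-995,G \right)} = -3797317 - \frac{-841 + 100}{-39 - 995} = -3797317 - \frac{1}{-1034} \left(-741\right) = -3797317 - \left(- \frac{1}{1034}\right) \left(-741\right) = -3797317 - \frac{741}{1034} = - \frac{3926426519}{1034}$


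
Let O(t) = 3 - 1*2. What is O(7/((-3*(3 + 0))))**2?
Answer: 1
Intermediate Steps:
O(t) = 1 (O(t) = 3 - 2 = 1)
O(7/((-3*(3 + 0))))**2 = 1**2 = 1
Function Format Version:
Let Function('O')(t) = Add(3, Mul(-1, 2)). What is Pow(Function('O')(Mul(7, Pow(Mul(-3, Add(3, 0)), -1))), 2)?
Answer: 1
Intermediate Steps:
Function('O')(t) = 1 (Function('O')(t) = Add(3, -2) = 1)
Pow(Function('O')(Mul(7, Pow(Mul(-3, Add(3, 0)), -1))), 2) = Pow(1, 2) = 1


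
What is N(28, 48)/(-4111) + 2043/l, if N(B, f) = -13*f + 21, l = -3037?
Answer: -6567462/12485107 ≈ -0.52602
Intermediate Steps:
N(B, f) = 21 - 13*f
N(28, 48)/(-4111) + 2043/l = (21 - 13*48)/(-4111) + 2043/(-3037) = (21 - 624)*(-1/4111) + 2043*(-1/3037) = -603*(-1/4111) - 2043/3037 = 603/4111 - 2043/3037 = -6567462/12485107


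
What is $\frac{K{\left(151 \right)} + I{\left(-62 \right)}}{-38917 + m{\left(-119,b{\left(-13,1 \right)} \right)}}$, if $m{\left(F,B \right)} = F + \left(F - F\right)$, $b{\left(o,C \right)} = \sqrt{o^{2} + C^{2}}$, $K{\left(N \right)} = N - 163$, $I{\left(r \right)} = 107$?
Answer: $- \frac{95}{39036} \approx -0.0024337$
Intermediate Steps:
$K{\left(N \right)} = -163 + N$
$b{\left(o,C \right)} = \sqrt{C^{2} + o^{2}}$
$m{\left(F,B \right)} = F$ ($m{\left(F,B \right)} = F + 0 = F$)
$\frac{K{\left(151 \right)} + I{\left(-62 \right)}}{-38917 + m{\left(-119,b{\left(-13,1 \right)} \right)}} = \frac{\left(-163 + 151\right) + 107}{-38917 - 119} = \frac{-12 + 107}{-39036} = 95 \left(- \frac{1}{39036}\right) = - \frac{95}{39036}$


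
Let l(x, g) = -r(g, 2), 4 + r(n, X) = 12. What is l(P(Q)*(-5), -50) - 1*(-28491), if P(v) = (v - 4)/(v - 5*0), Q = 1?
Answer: 28483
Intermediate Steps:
P(v) = (-4 + v)/v (P(v) = (-4 + v)/(v + 0) = (-4 + v)/v)
r(n, X) = 8 (r(n, X) = -4 + 12 = 8)
l(x, g) = -8 (l(x, g) = -1*8 = -8)
l(P(Q)*(-5), -50) - 1*(-28491) = -8 - 1*(-28491) = -8 + 28491 = 28483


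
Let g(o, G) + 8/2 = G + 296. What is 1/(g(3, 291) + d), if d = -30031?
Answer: -1/29448 ≈ -3.3958e-5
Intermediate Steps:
g(o, G) = 292 + G (g(o, G) = -4 + (G + 296) = -4 + (296 + G) = 292 + G)
1/(g(3, 291) + d) = 1/((292 + 291) - 30031) = 1/(583 - 30031) = 1/(-29448) = -1/29448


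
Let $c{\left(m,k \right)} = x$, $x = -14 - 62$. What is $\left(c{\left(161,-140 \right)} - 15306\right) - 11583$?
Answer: $-26965$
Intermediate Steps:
$x = -76$ ($x = -14 - 62 = -76$)
$c{\left(m,k \right)} = -76$
$\left(c{\left(161,-140 \right)} - 15306\right) - 11583 = \left(-76 - 15306\right) - 11583 = -15382 - 11583 = -26965$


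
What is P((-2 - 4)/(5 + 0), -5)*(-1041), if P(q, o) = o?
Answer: 5205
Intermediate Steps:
P((-2 - 4)/(5 + 0), -5)*(-1041) = -5*(-1041) = 5205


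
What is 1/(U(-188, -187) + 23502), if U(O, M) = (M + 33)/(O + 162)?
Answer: 13/305603 ≈ 4.2539e-5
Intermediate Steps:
U(O, M) = (33 + M)/(162 + O)
1/(U(-188, -187) + 23502) = 1/((33 - 187)/(162 - 188) + 23502) = 1/(-154/(-26) + 23502) = 1/(-1/26*(-154) + 23502) = 1/(77/13 + 23502) = 1/(305603/13) = 13/305603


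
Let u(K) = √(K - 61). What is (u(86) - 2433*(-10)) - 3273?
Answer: 21062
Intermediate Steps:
u(K) = √(-61 + K)
(u(86) - 2433*(-10)) - 3273 = (√(-61 + 86) - 2433*(-10)) - 3273 = (√25 + 24330) - 3273 = (5 + 24330) - 3273 = 24335 - 3273 = 21062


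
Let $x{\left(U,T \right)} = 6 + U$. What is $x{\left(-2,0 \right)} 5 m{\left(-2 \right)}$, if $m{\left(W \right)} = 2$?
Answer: $40$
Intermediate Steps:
$x{\left(-2,0 \right)} 5 m{\left(-2 \right)} = \left(6 - 2\right) 5 \cdot 2 = 4 \cdot 5 \cdot 2 = 20 \cdot 2 = 40$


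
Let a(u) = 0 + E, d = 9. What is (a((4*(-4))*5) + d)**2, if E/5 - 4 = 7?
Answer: 4096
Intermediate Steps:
E = 55 (E = 20 + 5*7 = 20 + 35 = 55)
a(u) = 55 (a(u) = 0 + 55 = 55)
(a((4*(-4))*5) + d)**2 = (55 + 9)**2 = 64**2 = 4096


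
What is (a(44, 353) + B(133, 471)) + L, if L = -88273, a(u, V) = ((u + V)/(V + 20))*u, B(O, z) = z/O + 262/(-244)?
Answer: -533956131039/6052298 ≈ -88224.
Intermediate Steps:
B(O, z) = -131/122 + z/O (B(O, z) = z/O + 262*(-1/244) = z/O - 131/122 = -131/122 + z/O)
a(u, V) = u*(V + u)/(20 + V) (a(u, V) = ((V + u)/(20 + V))*u = u*(V + u)/(20 + V))
(a(44, 353) + B(133, 471)) + L = (44*(353 + 44)/(20 + 353) + (-131/122 + 471/133)) - 88273 = (44*397/373 + (-131/122 + 471*(1/133))) - 88273 = (44*(1/373)*397 + (-131/122 + 471/133)) - 88273 = (17468/373 + 40039/16226) - 88273 = 298370315/6052298 - 88273 = -533956131039/6052298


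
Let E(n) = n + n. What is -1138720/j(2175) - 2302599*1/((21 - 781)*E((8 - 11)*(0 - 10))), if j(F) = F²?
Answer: 28908818033/575244000 ≈ 50.255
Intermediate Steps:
E(n) = 2*n
-1138720/j(2175) - 2302599*1/((21 - 781)*E((8 - 11)*(0 - 10))) = -1138720/(2175²) - 2302599*1/(2*(0 - 10)*(8 - 11)*(21 - 781)) = -1138720/4730625 - 2302599/((-1520*(-3*(-10)))) = -1138720*1/4730625 - 2302599/((-1520*30)) = -227744/946125 - 2302599/((-760*60)) = -227744/946125 - 2302599/(-45600) = -227744/946125 - 2302599*(-1/45600) = -227744/946125 + 767533/15200 = 28908818033/575244000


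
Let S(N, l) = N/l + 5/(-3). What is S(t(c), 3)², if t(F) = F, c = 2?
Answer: 1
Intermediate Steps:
S(N, l) = -5/3 + N/l (S(N, l) = N/l + 5*(-⅓) = N/l - 5/3 = -5/3 + N/l)
S(t(c), 3)² = (-5/3 + 2/3)² = (-5/3 + 2*(⅓))² = (-5/3 + ⅔)² = (-1)² = 1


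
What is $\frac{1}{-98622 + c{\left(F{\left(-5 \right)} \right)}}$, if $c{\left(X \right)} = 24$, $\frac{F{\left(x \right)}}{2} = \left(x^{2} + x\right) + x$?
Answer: $- \frac{1}{98598} \approx -1.0142 \cdot 10^{-5}$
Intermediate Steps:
$F{\left(x \right)} = 2 x^{2} + 4 x$ ($F{\left(x \right)} = 2 \left(\left(x^{2} + x\right) + x\right) = 2 \left(\left(x + x^{2}\right) + x\right) = 2 \left(x^{2} + 2 x\right) = 2 x^{2} + 4 x$)
$\frac{1}{-98622 + c{\left(F{\left(-5 \right)} \right)}} = \frac{1}{-98622 + 24} = \frac{1}{-98598} = - \frac{1}{98598}$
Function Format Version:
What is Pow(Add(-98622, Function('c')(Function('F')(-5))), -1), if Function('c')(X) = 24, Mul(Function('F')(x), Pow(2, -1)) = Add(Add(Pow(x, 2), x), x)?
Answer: Rational(-1, 98598) ≈ -1.0142e-5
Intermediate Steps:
Function('F')(x) = Add(Mul(2, Pow(x, 2)), Mul(4, x)) (Function('F')(x) = Mul(2, Add(Add(Pow(x, 2), x), x)) = Mul(2, Add(Add(x, Pow(x, 2)), x)) = Mul(2, Add(Pow(x, 2), Mul(2, x))) = Add(Mul(2, Pow(x, 2)), Mul(4, x)))
Pow(Add(-98622, Function('c')(Function('F')(-5))), -1) = Pow(Add(-98622, 24), -1) = Pow(-98598, -1) = Rational(-1, 98598)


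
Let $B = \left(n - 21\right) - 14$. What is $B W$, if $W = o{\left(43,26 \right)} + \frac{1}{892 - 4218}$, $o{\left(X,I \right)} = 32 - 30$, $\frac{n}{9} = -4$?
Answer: $- \frac{472221}{3326} \approx -141.98$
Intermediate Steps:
$n = -36$ ($n = 9 \left(-4\right) = -36$)
$o{\left(X,I \right)} = 2$ ($o{\left(X,I \right)} = 32 - 30 = 2$)
$B = -71$ ($B = \left(-36 - 21\right) - 14 = -57 - 14 = -71$)
$W = \frac{6651}{3326}$ ($W = 2 + \frac{1}{892 - 4218} = 2 + \frac{1}{-3326} = 2 - \frac{1}{3326} = \frac{6651}{3326} \approx 1.9997$)
$B W = \left(-71\right) \frac{6651}{3326} = - \frac{472221}{3326}$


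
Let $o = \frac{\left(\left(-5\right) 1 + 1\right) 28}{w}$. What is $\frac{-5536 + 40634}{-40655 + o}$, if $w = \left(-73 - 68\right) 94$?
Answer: $- \frac{232594446}{269420629} \approx -0.86331$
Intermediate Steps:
$w = -13254$ ($w = \left(-141\right) 94 = -13254$)
$o = \frac{56}{6627}$ ($o = \frac{\left(\left(-5\right) 1 + 1\right) 28}{-13254} = \left(-5 + 1\right) 28 \left(- \frac{1}{13254}\right) = \left(-4\right) 28 \left(- \frac{1}{13254}\right) = \left(-112\right) \left(- \frac{1}{13254}\right) = \frac{56}{6627} \approx 0.0084503$)
$\frac{-5536 + 40634}{-40655 + o} = \frac{-5536 + 40634}{-40655 + \frac{56}{6627}} = \frac{35098}{- \frac{269420629}{6627}} = 35098 \left(- \frac{6627}{269420629}\right) = - \frac{232594446}{269420629}$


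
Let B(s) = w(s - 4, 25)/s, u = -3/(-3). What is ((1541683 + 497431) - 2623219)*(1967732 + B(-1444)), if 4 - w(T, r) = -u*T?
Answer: -1149362683965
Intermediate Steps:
u = 1 (u = -3*(-⅓) = 1)
w(T, r) = 4 + T (w(T, r) = 4 - (-1)*1*T = 4 - (-1)*T = 4 + T)
B(s) = 1 (B(s) = (4 + (s - 4))/s = (4 + (-4 + s))/s = s/s = 1)
((1541683 + 497431) - 2623219)*(1967732 + B(-1444)) = ((1541683 + 497431) - 2623219)*(1967732 + 1) = (2039114 - 2623219)*1967733 = -584105*1967733 = -1149362683965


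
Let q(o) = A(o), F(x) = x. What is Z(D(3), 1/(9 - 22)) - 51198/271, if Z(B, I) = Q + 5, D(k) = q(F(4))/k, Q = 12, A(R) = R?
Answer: -46591/271 ≈ -171.92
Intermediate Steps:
q(o) = o
D(k) = 4/k
Z(B, I) = 17 (Z(B, I) = 12 + 5 = 17)
Z(D(3), 1/(9 - 22)) - 51198/271 = 17 - 51198/271 = -46591/271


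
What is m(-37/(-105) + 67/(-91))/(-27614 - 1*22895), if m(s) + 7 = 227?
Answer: -220/50509 ≈ -0.0043557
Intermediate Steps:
m(s) = 220 (m(s) = -7 + 227 = 220)
m(-37/(-105) + 67/(-91))/(-27614 - 1*22895) = 220/(-27614 - 1*22895) = 220/(-27614 - 22895) = 220/(-50509) = 220*(-1/50509) = -220/50509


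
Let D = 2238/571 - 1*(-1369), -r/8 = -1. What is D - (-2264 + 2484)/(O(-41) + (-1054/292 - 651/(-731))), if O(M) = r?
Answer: 428433300009/321825307 ≈ 1331.3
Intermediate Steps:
r = 8 (r = -8*(-1) = 8)
O(M) = 8
D = 783937/571 (D = 2238*(1/571) + 1369 = 2238/571 + 1369 = 783937/571 ≈ 1372.9)
D - (-2264 + 2484)/(O(-41) + (-1054/292 - 651/(-731))) = 783937/571 - (-2264 + 2484)/(8 + (-1054/292 - 651/(-731))) = 783937/571 - 220/(8 + (-1054*1/292 - 651*(-1/731))) = 783937/571 - 220/(8 + (-527/146 + 651/731)) = 783937/571 - 220/(8 - 290191/106726) = 783937/571 - 220/563617/106726 = 783937/571 - 220*106726/563617 = 783937/571 - 1*23479720/563617 = 783937/571 - 23479720/563617 = 428433300009/321825307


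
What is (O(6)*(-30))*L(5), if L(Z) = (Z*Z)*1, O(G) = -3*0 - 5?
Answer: 3750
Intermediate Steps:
O(G) = -5 (O(G) = 0 - 5 = -5)
L(Z) = Z² (L(Z) = Z²*1 = Z²)
(O(6)*(-30))*L(5) = -5*(-30)*5² = 150*25 = 3750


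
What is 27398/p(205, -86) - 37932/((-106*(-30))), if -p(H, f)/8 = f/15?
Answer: 53366141/91160 ≈ 585.41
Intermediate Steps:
p(H, f) = -8*f/15
27398/p(205, -86) - 37932/((-106*(-30))) = 27398/((-8/15*(-86))) - 37932/((-106*(-30))) = 27398/(688/15) - 37932/3180 = 27398*(15/688) - 37932*1/3180 = 205485/344 - 3161/265 = 53366141/91160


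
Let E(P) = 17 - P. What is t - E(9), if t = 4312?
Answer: 4304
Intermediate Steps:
t - E(9) = 4312 - (17 - 1*9) = 4312 - (17 - 9) = 4312 - 1*8 = 4312 - 8 = 4304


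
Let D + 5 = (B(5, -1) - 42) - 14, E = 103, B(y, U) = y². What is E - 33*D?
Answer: 1291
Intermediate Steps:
D = -36 (D = -5 + ((5² - 42) - 14) = -5 + ((25 - 42) - 14) = -5 + (-17 - 14) = -5 - 31 = -36)
E - 33*D = 103 - 33*(-36) = 103 + 1188 = 1291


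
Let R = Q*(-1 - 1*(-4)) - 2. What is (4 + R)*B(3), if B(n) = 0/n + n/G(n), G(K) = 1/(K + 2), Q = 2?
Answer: 120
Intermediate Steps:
G(K) = 1/(2 + K)
R = 4 (R = 2*(-1 - 1*(-4)) - 2 = 2*(-1 + 4) - 2 = 2*3 - 2 = 6 - 2 = 4)
B(n) = n*(2 + n) (B(n) = 0/n + n/(1/(2 + n)) = 0 + n*(2 + n) = n*(2 + n))
(4 + R)*B(3) = (4 + 4)*(3*(2 + 3)) = 8*(3*5) = 8*15 = 120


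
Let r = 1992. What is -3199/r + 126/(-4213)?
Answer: -13728379/8392296 ≈ -1.6358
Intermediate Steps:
-3199/r + 126/(-4213) = -3199/1992 + 126/(-4213) = -3199*1/1992 + 126*(-1/4213) = -3199/1992 - 126/4213 = -13728379/8392296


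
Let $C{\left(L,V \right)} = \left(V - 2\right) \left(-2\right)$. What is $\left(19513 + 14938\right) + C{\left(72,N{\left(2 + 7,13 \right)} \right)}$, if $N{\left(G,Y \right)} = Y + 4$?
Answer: $34421$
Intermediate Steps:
$N{\left(G,Y \right)} = 4 + Y$
$C{\left(L,V \right)} = 4 - 2 V$ ($C{\left(L,V \right)} = \left(-2 + V\right) \left(-2\right) = 4 - 2 V$)
$\left(19513 + 14938\right) + C{\left(72,N{\left(2 + 7,13 \right)} \right)} = \left(19513 + 14938\right) + \left(4 - 2 \left(4 + 13\right)\right) = 34451 + \left(4 - 34\right) = 34451 - 30 = 34421$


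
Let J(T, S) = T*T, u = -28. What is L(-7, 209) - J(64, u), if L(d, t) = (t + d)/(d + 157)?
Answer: -307099/75 ≈ -4094.7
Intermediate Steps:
J(T, S) = T²
L(d, t) = (d + t)/(157 + d)
L(-7, 209) - J(64, u) = (-7 + 209)/(157 - 7) - 1*64² = 202/150 - 1*4096 = (1/150)*202 - 4096 = 101/75 - 4096 = -307099/75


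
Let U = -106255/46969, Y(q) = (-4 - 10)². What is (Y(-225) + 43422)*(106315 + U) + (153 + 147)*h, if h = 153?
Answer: 217804407058740/46969 ≈ 4.6372e+9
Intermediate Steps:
Y(q) = 196 (Y(q) = (-14)² = 196)
U = -106255/46969 (U = -106255*1/46969 = -106255/46969 ≈ -2.2622)
(Y(-225) + 43422)*(106315 + U) + (153 + 147)*h = (196 + 43422)*(106315 - 106255/46969) + (153 + 147)*153 = 43618*(4993402980/46969) + 300*153 = 217802251181640/46969 + 45900 = 217804407058740/46969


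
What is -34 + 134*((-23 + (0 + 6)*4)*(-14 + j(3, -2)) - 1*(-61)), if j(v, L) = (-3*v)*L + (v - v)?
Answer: 8676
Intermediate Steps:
j(v, L) = -3*L*v (j(v, L) = -3*L*v + 0 = -3*L*v)
-34 + 134*((-23 + (0 + 6)*4)*(-14 + j(3, -2)) - 1*(-61)) = -34 + 134*((-23 + (0 + 6)*4)*(-14 - 3*(-2)*3) - 1*(-61)) = -34 + 134*((-23 + 6*4)*(-14 + 18) + 61) = -34 + 134*((-23 + 24)*4 + 61) = -34 + 134*(1*4 + 61) = -34 + 134*(4 + 61) = -34 + 134*65 = -34 + 8710 = 8676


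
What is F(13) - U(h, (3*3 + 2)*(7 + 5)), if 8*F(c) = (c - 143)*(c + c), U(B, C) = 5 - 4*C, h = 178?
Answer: 201/2 ≈ 100.50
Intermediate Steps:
F(c) = c*(-143 + c)/4 (F(c) = ((c - 143)*(c + c))/8 = ((-143 + c)*(2*c))/8 = (2*c*(-143 + c))/8 = c*(-143 + c)/4)
F(13) - U(h, (3*3 + 2)*(7 + 5)) = (¼)*13*(-143 + 13) - (5 - 4*(3*3 + 2)*(7 + 5)) = (¼)*13*(-130) - (5 - 4*(9 + 2)*12) = -845/2 - (5 - 44*12) = -845/2 - (5 - 4*132) = -845/2 - (5 - 528) = -845/2 - 1*(-523) = -845/2 + 523 = 201/2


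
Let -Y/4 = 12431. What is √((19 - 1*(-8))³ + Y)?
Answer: I*√30041 ≈ 173.32*I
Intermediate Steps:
Y = -49724 (Y = -4*12431 = -49724)
√((19 - 1*(-8))³ + Y) = √((19 - 1*(-8))³ - 49724) = √((19 + 8)³ - 49724) = √(27³ - 49724) = √(19683 - 49724) = √(-30041) = I*√30041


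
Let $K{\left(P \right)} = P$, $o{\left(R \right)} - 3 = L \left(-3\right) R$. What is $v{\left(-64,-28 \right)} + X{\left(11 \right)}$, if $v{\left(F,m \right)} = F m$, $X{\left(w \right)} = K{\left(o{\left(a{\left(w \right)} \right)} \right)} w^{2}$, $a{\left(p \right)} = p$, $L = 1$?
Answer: $-1838$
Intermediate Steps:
$o{\left(R \right)} = 3 - 3 R$ ($o{\left(R \right)} = 3 + 1 \left(-3\right) R = 3 - 3 R$)
$X{\left(w \right)} = w^{2} \left(3 - 3 w\right)$ ($X{\left(w \right)} = \left(3 - 3 w\right) w^{2} = w^{2} \left(3 - 3 w\right)$)
$v{\left(-64,-28 \right)} + X{\left(11 \right)} = \left(-64\right) \left(-28\right) + 3 \cdot 11^{2} \left(1 - 11\right) = 1792 + 3 \cdot 121 \left(1 - 11\right) = 1792 + 3 \cdot 121 \left(-10\right) = 1792 - 3630 = -1838$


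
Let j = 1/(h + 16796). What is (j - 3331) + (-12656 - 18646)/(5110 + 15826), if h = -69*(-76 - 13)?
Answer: -800147119315/240104516 ≈ -3332.5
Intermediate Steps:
h = 6141 (h = -69*(-89) = 6141)
j = 1/22937 (j = 1/(6141 + 16796) = 1/22937 ≈ 4.3598e-5)
(j - 3331) + (-12656 - 18646)/(5110 + 15826) = (1/22937 - 3331) + (-12656 - 18646)/(5110 + 15826) = -76403146/22937 - 31302/20936 = -76403146/22937 - 31302*1/20936 = -76403146/22937 - 15651/10468 = -800147119315/240104516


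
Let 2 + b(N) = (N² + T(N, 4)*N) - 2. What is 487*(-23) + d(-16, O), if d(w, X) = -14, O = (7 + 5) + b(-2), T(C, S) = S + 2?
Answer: -11215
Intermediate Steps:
T(C, S) = 2 + S
b(N) = -4 + N² + 6*N (b(N) = -2 + ((N² + (2 + 4)*N) - 2) = -2 + ((N² + 6*N) - 2) = -2 + (-2 + N² + 6*N) = -4 + N² + 6*N)
O = 0 (O = (7 + 5) + (-4 + (-2)² + 6*(-2)) = 12 + (-4 + 4 - 12) = 12 - 12 = 0)
487*(-23) + d(-16, O) = 487*(-23) - 14 = -11201 - 14 = -11215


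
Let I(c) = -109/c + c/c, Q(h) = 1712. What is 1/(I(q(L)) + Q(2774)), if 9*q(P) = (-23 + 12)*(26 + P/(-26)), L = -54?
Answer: 4015/6890448 ≈ 0.00058269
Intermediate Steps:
q(P) = -286/9 + 11*P/234 (q(P) = ((-23 + 12)*(26 + P/(-26)))/9 = (-11*(26 + P*(-1/26)))/9 = (-11*(26 - P/26))/9 = (-286 + 11*P/26)/9 = -286/9 + 11*P/234)
I(c) = 1 - 109/c (I(c) = -109/c + 1 = 1 - 109/c)
1/(I(q(L)) + Q(2774)) = 1/((-109 + (-286/9 + (11/234)*(-54)))/(-286/9 + (11/234)*(-54)) + 1712) = 1/((-109 + (-286/9 - 33/13))/(-286/9 - 33/13) + 1712) = 1/((-109 - 4015/117)/(-4015/117) + 1712) = 1/(-117/4015*(-16768/117) + 1712) = 1/(16768/4015 + 1712) = 1/(6890448/4015) = 4015/6890448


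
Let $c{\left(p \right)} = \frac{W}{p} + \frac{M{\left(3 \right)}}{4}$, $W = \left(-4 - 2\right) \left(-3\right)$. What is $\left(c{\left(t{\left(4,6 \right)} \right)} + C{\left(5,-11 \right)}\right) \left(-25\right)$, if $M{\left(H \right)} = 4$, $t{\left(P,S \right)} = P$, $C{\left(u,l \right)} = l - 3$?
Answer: $\frac{425}{2} \approx 212.5$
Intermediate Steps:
$C{\left(u,l \right)} = -3 + l$
$W = 18$ ($W = \left(-6\right) \left(-3\right) = 18$)
$c{\left(p \right)} = 1 + \frac{18}{p}$ ($c{\left(p \right)} = \frac{18}{p} + \frac{4}{4} = \frac{18}{p} + 4 \cdot \frac{1}{4} = \frac{18}{p} + 1 = 1 + \frac{18}{p}$)
$\left(c{\left(t{\left(4,6 \right)} \right)} + C{\left(5,-11 \right)}\right) \left(-25\right) = \left(\frac{18 + 4}{4} - 14\right) \left(-25\right) = \left(\frac{1}{4} \cdot 22 - 14\right) \left(-25\right) = \left(\frac{11}{2} - 14\right) \left(-25\right) = \left(- \frac{17}{2}\right) \left(-25\right) = \frac{425}{2}$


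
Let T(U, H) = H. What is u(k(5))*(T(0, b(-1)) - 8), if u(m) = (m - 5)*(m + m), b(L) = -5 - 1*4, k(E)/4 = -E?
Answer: -17000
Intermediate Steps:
k(E) = -4*E (k(E) = 4*(-E) = -4*E)
b(L) = -9 (b(L) = -5 - 4 = -9)
u(m) = 2*m*(-5 + m) (u(m) = (-5 + m)*(2*m) = 2*m*(-5 + m))
u(k(5))*(T(0, b(-1)) - 8) = (2*(-4*5)*(-5 - 4*5))*(-9 - 8) = (2*(-20)*(-5 - 20))*(-17) = (2*(-20)*(-25))*(-17) = 1000*(-17) = -17000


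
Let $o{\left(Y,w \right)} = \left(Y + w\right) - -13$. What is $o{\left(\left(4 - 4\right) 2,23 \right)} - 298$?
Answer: $-262$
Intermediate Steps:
$o{\left(Y,w \right)} = 13 + Y + w$ ($o{\left(Y,w \right)} = \left(Y + w\right) + 13 = 13 + Y + w$)
$o{\left(\left(4 - 4\right) 2,23 \right)} - 298 = \left(13 + \left(4 - 4\right) 2 + 23\right) - 298 = \left(13 + 0 \cdot 2 + 23\right) - 298 = \left(13 + 0 + 23\right) - 298 = 36 - 298 = -262$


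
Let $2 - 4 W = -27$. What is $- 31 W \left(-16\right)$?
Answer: $3596$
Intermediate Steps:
$W = \frac{29}{4}$ ($W = \frac{1}{2} - - \frac{27}{4} = \frac{1}{2} + \frac{27}{4} = \frac{29}{4} \approx 7.25$)
$- 31 W \left(-16\right) = \left(-31\right) \frac{29}{4} \left(-16\right) = \left(- \frac{899}{4}\right) \left(-16\right) = 3596$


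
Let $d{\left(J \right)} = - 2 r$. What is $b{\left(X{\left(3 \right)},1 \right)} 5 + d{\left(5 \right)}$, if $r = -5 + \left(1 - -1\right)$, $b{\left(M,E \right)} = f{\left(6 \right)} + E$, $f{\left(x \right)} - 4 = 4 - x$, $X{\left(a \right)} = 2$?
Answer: $21$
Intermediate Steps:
$f{\left(x \right)} = 8 - x$ ($f{\left(x \right)} = 4 - \left(-4 + x\right) = 8 - x$)
$b{\left(M,E \right)} = 2 + E$ ($b{\left(M,E \right)} = \left(8 - 6\right) + E = 2 + E$)
$r = -3$ ($r = -5 + \left(1 + 1\right) = -5 + 2 = -3$)
$d{\left(J \right)} = 6$ ($d{\left(J \right)} = \left(-2\right) \left(-3\right) = 6$)
$b{\left(X{\left(3 \right)},1 \right)} 5 + d{\left(5 \right)} = \left(2 + 1\right) 5 + 6 = 3 \cdot 5 + 6 = 15 + 6 = 21$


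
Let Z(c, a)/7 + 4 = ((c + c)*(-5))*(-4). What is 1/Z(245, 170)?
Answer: 1/68572 ≈ 1.4583e-5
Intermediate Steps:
Z(c, a) = -28 + 280*c (Z(c, a) = -28 + 7*(((c + c)*(-5))*(-4)) = -28 + 7*(((2*c)*(-5))*(-4)) = -28 + 7*(-10*c*(-4)) = -28 + 7*(40*c) = -28 + 280*c)
1/Z(245, 170) = 1/(-28 + 280*245) = 1/(-28 + 68600) = 1/68572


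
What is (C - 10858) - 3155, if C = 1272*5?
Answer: -7653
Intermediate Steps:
C = 6360
(C - 10858) - 3155 = (6360 - 10858) - 3155 = -4498 - 3155 = -7653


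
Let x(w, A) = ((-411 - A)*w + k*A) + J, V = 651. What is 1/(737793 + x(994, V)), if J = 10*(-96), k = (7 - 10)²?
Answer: -1/312936 ≈ -3.1955e-6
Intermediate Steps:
k = 9 (k = (-3)² = 9)
J = -960
x(w, A) = -960 + 9*A + w*(-411 - A) (x(w, A) = ((-411 - A)*w + 9*A) - 960 = (w*(-411 - A) + 9*A) - 960 = (9*A + w*(-411 - A)) - 960 = -960 + 9*A + w*(-411 - A))
1/(737793 + x(994, V)) = 1/(737793 + (-960 - 411*994 + 9*651 - 1*651*994)) = 1/(737793 + (-960 - 408534 + 5859 - 647094)) = 1/(737793 - 1050729) = 1/(-312936) = -1/312936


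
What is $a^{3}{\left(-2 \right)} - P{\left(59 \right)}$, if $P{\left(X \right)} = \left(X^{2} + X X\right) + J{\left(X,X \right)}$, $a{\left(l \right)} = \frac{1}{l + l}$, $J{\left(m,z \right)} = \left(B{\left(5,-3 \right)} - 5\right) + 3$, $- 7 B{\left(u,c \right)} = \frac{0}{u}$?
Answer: $- \frac{445441}{64} \approx -6960.0$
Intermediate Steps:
$B{\left(u,c \right)} = 0$ ($B{\left(u,c \right)} = - \frac{0 \frac{1}{u}}{7} = \left(- \frac{1}{7}\right) 0 = 0$)
$J{\left(m,z \right)} = -2$ ($J{\left(m,z \right)} = \left(0 - 5\right) + 3 = -5 + 3 = -2$)
$a{\left(l \right)} = \frac{1}{2 l}$
$P{\left(X \right)} = -2 + 2 X^{2}$ ($P{\left(X \right)} = \left(X^{2} + X X\right) - 2 = \left(X^{2} + X^{2}\right) - 2 = 2 X^{2} - 2 = -2 + 2 X^{2}$)
$a^{3}{\left(-2 \right)} - P{\left(59 \right)} = \left(\frac{1}{2 \left(-2\right)}\right)^{3} - \left(-2 + 2 \cdot 59^{2}\right) = \left(\frac{1}{2} \left(- \frac{1}{2}\right)\right)^{3} - \left(-2 + 2 \cdot 3481\right) = \left(- \frac{1}{4}\right)^{3} - \left(-2 + 6962\right) = - \frac{1}{64} - 6960 = - \frac{445441}{64}$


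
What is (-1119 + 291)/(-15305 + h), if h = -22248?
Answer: 828/37553 ≈ 0.022049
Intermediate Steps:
(-1119 + 291)/(-15305 + h) = (-1119 + 291)/(-15305 - 22248) = -828/(-37553) = -828*(-1/37553) = 828/37553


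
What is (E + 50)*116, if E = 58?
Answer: 12528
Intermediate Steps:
(E + 50)*116 = (58 + 50)*116 = 108*116 = 12528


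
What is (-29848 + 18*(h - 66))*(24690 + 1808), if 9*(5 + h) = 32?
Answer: -823080876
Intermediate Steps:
h = -13/9 (h = -5 + (1/9)*32 = -5 + 32/9 = -13/9 ≈ -1.4444)
(-29848 + 18*(h - 66))*(24690 + 1808) = (-29848 + 18*(-13/9 - 66))*(24690 + 1808) = (-29848 + 18*(-607/9))*26498 = (-29848 - 1214)*26498 = -31062*26498 = -823080876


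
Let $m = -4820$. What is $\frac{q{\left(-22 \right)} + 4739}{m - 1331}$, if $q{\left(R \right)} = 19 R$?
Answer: $- \frac{4321}{6151} \approx -0.70249$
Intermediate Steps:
$\frac{q{\left(-22 \right)} + 4739}{m - 1331} = \frac{19 \left(-22\right) + 4739}{-4820 - 1331} = \frac{-418 + 4739}{-6151} = 4321 \left(- \frac{1}{6151}\right) = - \frac{4321}{6151}$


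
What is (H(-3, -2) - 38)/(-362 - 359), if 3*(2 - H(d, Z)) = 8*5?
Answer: 148/2163 ≈ 0.068424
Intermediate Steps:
H(d, Z) = -34/3 (H(d, Z) = 2 - 8*5/3 = 2 - 1/3*40 = 2 - 40/3 = -34/3)
(H(-3, -2) - 38)/(-362 - 359) = (-34/3 - 38)/(-362 - 359) = -148/3/(-721) = -148/3*(-1/721) = 148/2163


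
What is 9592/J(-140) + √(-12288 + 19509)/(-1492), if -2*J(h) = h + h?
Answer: 2398/35 - √7221/1492 ≈ 68.457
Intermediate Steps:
J(h) = -h (J(h) = -(h + h)/2 = -h)
9592/J(-140) + √(-12288 + 19509)/(-1492) = 9592/((-1*(-140))) + √(-12288 + 19509)/(-1492) = 9592/140 + √7221*(-1/1492) = 9592*(1/140) - √7221/1492 = 2398/35 - √7221/1492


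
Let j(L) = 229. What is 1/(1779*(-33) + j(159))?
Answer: -1/58478 ≈ -1.7100e-5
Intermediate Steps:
1/(1779*(-33) + j(159)) = 1/(1779*(-33) + 229) = 1/(-58707 + 229) = 1/(-58478) = -1/58478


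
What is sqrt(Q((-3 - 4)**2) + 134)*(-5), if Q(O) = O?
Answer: -5*sqrt(183) ≈ -67.639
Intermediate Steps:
sqrt(Q((-3 - 4)**2) + 134)*(-5) = sqrt((-3 - 4)**2 + 134)*(-5) = sqrt((-7)**2 + 134)*(-5) = sqrt(49 + 134)*(-5) = sqrt(183)*(-5) = -5*sqrt(183)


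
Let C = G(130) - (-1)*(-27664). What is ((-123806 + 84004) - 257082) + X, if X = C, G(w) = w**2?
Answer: -307648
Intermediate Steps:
C = -10764 (C = 130**2 - (-1)*(-27664) = 16900 - 1*27664 = 16900 - 27664 = -10764)
X = -10764
((-123806 + 84004) - 257082) + X = ((-123806 + 84004) - 257082) - 10764 = (-39802 - 257082) - 10764 = -296884 - 10764 = -307648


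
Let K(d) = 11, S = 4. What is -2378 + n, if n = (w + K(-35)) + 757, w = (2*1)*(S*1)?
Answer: -1602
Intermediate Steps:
w = 8 (w = (2*1)*(4*1) = 2*4 = 8)
n = 776 (n = (8 + 11) + 757 = 19 + 757 = 776)
-2378 + n = -2378 + 776 = -1602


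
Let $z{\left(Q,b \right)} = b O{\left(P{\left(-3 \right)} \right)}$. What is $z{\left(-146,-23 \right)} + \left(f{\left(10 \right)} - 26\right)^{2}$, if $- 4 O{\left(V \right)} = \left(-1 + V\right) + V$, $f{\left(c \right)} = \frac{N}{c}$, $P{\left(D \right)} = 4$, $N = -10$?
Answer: $\frac{3077}{4} \approx 769.25$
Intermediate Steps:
$f{\left(c \right)} = - \frac{10}{c}$
$O{\left(V \right)} = \frac{1}{4} - \frac{V}{2}$ ($O{\left(V \right)} = - \frac{\left(-1 + V\right) + V}{4} = - \frac{-1 + 2 V}{4} = \frac{1}{4} - \frac{V}{2}$)
$z{\left(Q,b \right)} = - \frac{7 b}{4}$ ($z{\left(Q,b \right)} = b \left(\frac{1}{4} - 2\right) = b \left(- \frac{7}{4}\right) = - \frac{7 b}{4}$)
$z{\left(-146,-23 \right)} + \left(f{\left(10 \right)} - 26\right)^{2} = \left(- \frac{7}{4}\right) \left(-23\right) + \left(- \frac{10}{10} - 26\right)^{2} = \frac{161}{4} + \left(\left(-10\right) \frac{1}{10} - 26\right)^{2} = \frac{161}{4} + \left(-1 - 26\right)^{2} = \frac{161}{4} + \left(-27\right)^{2} = \frac{161}{4} + 729 = \frac{3077}{4}$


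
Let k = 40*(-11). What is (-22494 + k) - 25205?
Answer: -48139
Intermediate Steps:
k = -440
(-22494 + k) - 25205 = (-22494 - 440) - 25205 = -22934 - 25205 = -48139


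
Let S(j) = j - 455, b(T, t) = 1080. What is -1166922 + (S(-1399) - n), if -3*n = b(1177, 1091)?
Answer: -1168416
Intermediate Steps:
n = -360 (n = -1/3*1080 = -360)
S(j) = -455 + j
-1166922 + (S(-1399) - n) = -1166922 + ((-455 - 1399) - 1*(-360)) = -1166922 + (-1854 + 360) = -1166922 - 1494 = -1168416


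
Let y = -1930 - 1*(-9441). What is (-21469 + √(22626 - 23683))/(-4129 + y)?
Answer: -21469/3382 + I*√1057/3382 ≈ -6.348 + 0.0096131*I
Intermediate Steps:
y = 7511 (y = -1930 + 9441 = 7511)
(-21469 + √(22626 - 23683))/(-4129 + y) = (-21469 + √(22626 - 23683))/(-4129 + 7511) = (-21469 + √(-1057))/3382 = (-21469 + I*√1057)*(1/3382) = -21469/3382 + I*√1057/3382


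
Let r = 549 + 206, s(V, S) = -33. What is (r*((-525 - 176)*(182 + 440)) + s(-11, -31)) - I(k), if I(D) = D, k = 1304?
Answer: -329197947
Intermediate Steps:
r = 755
(r*((-525 - 176)*(182 + 440)) + s(-11, -31)) - I(k) = (755*((-525 - 176)*(182 + 440)) - 33) - 1*1304 = (755*(-701*622) - 33) - 1304 = (755*(-436022) - 33) - 1304 = (-329196610 - 33) - 1304 = -329196643 - 1304 = -329197947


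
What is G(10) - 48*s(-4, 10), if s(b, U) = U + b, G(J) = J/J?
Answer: -287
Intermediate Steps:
G(J) = 1
G(10) - 48*s(-4, 10) = 1 - 48*(10 - 4) = 1 - 48*6 = 1 - 288 = -287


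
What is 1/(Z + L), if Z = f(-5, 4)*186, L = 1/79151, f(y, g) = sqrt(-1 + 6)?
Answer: -79151/1083699080956979 + 1165267828986*sqrt(5)/1083699080956979 ≈ 0.0024044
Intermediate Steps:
f(y, g) = sqrt(5)
L = 1/79151 ≈ 1.2634e-5
Z = 186*sqrt(5) (Z = sqrt(5)*186 = 186*sqrt(5) ≈ 415.91)
1/(Z + L) = 1/(186*sqrt(5) + 1/79151) = 1/(1/79151 + 186*sqrt(5))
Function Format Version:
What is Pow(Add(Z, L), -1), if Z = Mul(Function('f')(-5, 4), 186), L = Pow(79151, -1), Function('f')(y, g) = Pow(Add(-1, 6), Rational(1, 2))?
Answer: Add(Rational(-79151, 1083699080956979), Mul(Rational(1165267828986, 1083699080956979), Pow(5, Rational(1, 2)))) ≈ 0.0024044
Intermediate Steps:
Function('f')(y, g) = Pow(5, Rational(1, 2))
L = Rational(1, 79151) ≈ 1.2634e-5
Z = Mul(186, Pow(5, Rational(1, 2))) (Z = Mul(Pow(5, Rational(1, 2)), 186) = Mul(186, Pow(5, Rational(1, 2))) ≈ 415.91)
Pow(Add(Z, L), -1) = Pow(Add(Mul(186, Pow(5, Rational(1, 2))), Rational(1, 79151)), -1) = Pow(Add(Rational(1, 79151), Mul(186, Pow(5, Rational(1, 2)))), -1)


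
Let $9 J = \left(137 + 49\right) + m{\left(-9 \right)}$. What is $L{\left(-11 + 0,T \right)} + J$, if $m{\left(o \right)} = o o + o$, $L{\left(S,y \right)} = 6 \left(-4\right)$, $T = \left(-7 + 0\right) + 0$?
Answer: $\frac{14}{3} \approx 4.6667$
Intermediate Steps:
$T = -7$ ($T = -7 + 0 = -7$)
$L{\left(S,y \right)} = -24$
$m{\left(o \right)} = o + o^{2}$ ($m{\left(o \right)} = o^{2} + o = o + o^{2}$)
$J = \frac{86}{3}$ ($J = \frac{\left(137 + 49\right) - 9 \left(1 - 9\right)}{9} = \frac{186 - -72}{9} = \frac{186 + 72}{9} = \frac{1}{9} \cdot 258 = \frac{86}{3} \approx 28.667$)
$L{\left(-11 + 0,T \right)} + J = -24 + \frac{86}{3} = \frac{14}{3}$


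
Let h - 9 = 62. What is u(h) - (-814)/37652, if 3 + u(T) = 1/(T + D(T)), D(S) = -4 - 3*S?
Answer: -2051298/687149 ≈ -2.9852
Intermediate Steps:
h = 71 (h = 9 + 62 = 71)
u(T) = -3 + 1/(-4 - 2*T) (u(T) = -3 + 1/(T + (-4 - 3*T)) = -3 + 1/(-4 - 2*T))
u(h) - (-814)/37652 = (-13 - 6*71)/(2*(2 + 71)) - (-814)/37652 = (½)*(-13 - 426)/73 - (-814)/37652 = (½)*(1/73)*(-439) - 1*(-407/18826) = -439/146 + 407/18826 = -2051298/687149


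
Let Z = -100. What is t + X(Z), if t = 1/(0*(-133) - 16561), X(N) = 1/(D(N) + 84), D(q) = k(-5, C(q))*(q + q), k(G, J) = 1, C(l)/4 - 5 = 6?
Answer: -16677/1921076 ≈ -0.0086811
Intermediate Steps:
C(l) = 44 (C(l) = 20 + 4*6 = 20 + 24 = 44)
D(q) = 2*q (D(q) = 1*(q + q) = 1*(2*q) = 2*q)
X(N) = 1/(84 + 2*N) (X(N) = 1/(2*N + 84) = 1/(84 + 2*N))
t = -1/16561 (t = 1/(0 - 16561) = 1/(-16561) = -1/16561 ≈ -6.0383e-5)
t + X(Z) = -1/16561 + 1/(2*(42 - 100)) = -1/16561 + (1/2)/(-58) = -1/16561 + (1/2)*(-1/58) = -1/16561 - 1/116 = -16677/1921076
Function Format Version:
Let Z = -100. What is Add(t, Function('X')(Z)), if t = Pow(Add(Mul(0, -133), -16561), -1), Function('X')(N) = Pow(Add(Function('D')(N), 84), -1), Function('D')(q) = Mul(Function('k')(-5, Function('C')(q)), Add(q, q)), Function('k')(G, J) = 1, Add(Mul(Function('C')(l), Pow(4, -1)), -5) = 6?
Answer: Rational(-16677, 1921076) ≈ -0.0086811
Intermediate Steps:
Function('C')(l) = 44 (Function('C')(l) = Add(20, Mul(4, 6)) = Add(20, 24) = 44)
Function('D')(q) = Mul(2, q) (Function('D')(q) = Mul(1, Add(q, q)) = Mul(1, Mul(2, q)) = Mul(2, q))
Function('X')(N) = Pow(Add(84, Mul(2, N)), -1) (Function('X')(N) = Pow(Add(Mul(2, N), 84), -1) = Pow(Add(84, Mul(2, N)), -1))
t = Rational(-1, 16561) (t = Pow(Add(0, -16561), -1) = Pow(-16561, -1) = Rational(-1, 16561) ≈ -6.0383e-5)
Add(t, Function('X')(Z)) = Add(Rational(-1, 16561), Mul(Rational(1, 2), Pow(Add(42, -100), -1))) = Add(Rational(-1, 16561), Mul(Rational(1, 2), Pow(-58, -1))) = Add(Rational(-1, 16561), Mul(Rational(1, 2), Rational(-1, 58))) = Add(Rational(-1, 16561), Rational(-1, 116)) = Rational(-16677, 1921076)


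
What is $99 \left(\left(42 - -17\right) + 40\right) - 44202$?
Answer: $-34401$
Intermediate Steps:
$99 \left(\left(42 - -17\right) + 40\right) - 44202 = 99 \left(\left(42 + 17\right) + 40\right) - 44202 = 99 \left(59 + 40\right) - 44202 = 99 \cdot 99 - 44202 = 9801 - 44202 = -34401$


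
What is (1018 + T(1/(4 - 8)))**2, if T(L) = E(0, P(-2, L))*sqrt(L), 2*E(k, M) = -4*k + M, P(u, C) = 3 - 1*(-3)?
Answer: 4145287/4 + 3054*I ≈ 1.0363e+6 + 3054.0*I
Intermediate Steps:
P(u, C) = 6 (P(u, C) = 3 + 3 = 6)
E(k, M) = M/2 - 2*k (E(k, M) = (-4*k + M)/2 = (M - 4*k)/2 = M/2 - 2*k)
T(L) = 3*sqrt(L) (T(L) = ((1/2)*6 - 2*0)*sqrt(L) = (3 + 0)*sqrt(L) = 3*sqrt(L))
(1018 + T(1/(4 - 8)))**2 = (1018 + 3*sqrt(1/(4 - 8)))**2 = (1018 + 3*sqrt(1/(-4)))**2 = (1018 + 3*sqrt(-1/4))**2 = (1018 + 3*(I/2))**2 = (1018 + 3*I/2)**2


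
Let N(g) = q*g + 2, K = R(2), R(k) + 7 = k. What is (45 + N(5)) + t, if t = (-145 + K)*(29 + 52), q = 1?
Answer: -12098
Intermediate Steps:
R(k) = -7 + k
K = -5 (K = -7 + 2 = -5)
N(g) = 2 + g (N(g) = 1*g + 2 = g + 2 = 2 + g)
t = -12150 (t = (-145 - 5)*(29 + 52) = -150*81 = -12150)
(45 + N(5)) + t = (45 + (2 + 5)) - 12150 = (45 + 7) - 12150 = 52 - 12150 = -12098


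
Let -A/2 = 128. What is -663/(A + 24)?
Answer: 663/232 ≈ 2.8578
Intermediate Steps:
A = -256 (A = -2*128 = -256)
-663/(A + 24) = -663/(-256 + 24) = -663/(-232) = -1/232*(-663) = 663/232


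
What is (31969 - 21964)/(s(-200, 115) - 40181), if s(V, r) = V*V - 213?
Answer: -10005/394 ≈ -25.393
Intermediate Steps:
s(V, r) = -213 + V**2 (s(V, r) = V**2 - 213 = -213 + V**2)
(31969 - 21964)/(s(-200, 115) - 40181) = (31969 - 21964)/((-213 + (-200)**2) - 40181) = 10005/((-213 + 40000) - 40181) = 10005/(39787 - 40181) = 10005/(-394) = 10005*(-1/394) = -10005/394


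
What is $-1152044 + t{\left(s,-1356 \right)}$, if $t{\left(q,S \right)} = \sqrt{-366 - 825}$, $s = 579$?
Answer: $-1152044 + i \sqrt{1191} \approx -1.152 \cdot 10^{6} + 34.511 i$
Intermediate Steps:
$t{\left(q,S \right)} = i \sqrt{1191}$ ($t{\left(q,S \right)} = \sqrt{-1191} = i \sqrt{1191}$)
$-1152044 + t{\left(s,-1356 \right)} = -1152044 + i \sqrt{1191}$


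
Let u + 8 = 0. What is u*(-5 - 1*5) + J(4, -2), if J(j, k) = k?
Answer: 78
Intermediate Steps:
u = -8 (u = -8 + 0 = -8)
u*(-5 - 1*5) + J(4, -2) = -8*(-5 - 1*5) - 2 = -8*(-5 - 5) - 2 = -8*(-10) - 2 = 80 - 2 = 78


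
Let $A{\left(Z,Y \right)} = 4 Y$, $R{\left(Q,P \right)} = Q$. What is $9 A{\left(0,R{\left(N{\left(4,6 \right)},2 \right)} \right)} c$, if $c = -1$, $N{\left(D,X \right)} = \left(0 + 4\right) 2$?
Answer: $-288$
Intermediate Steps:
$N{\left(D,X \right)} = 8$ ($N{\left(D,X \right)} = 4 \cdot 2 = 8$)
$9 A{\left(0,R{\left(N{\left(4,6 \right)},2 \right)} \right)} c = 9 \cdot 4 \cdot 8 \left(-1\right) = 9 \cdot 32 \left(-1\right) = 288 \left(-1\right) = -288$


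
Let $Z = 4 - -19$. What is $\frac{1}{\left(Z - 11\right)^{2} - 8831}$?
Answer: $- \frac{1}{8687} \approx -0.00011511$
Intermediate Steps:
$Z = 23$ ($Z = 4 + 19 = 23$)
$\frac{1}{\left(Z - 11\right)^{2} - 8831} = \frac{1}{\left(23 - 11\right)^{2} - 8831} = \frac{1}{12^{2} - 8831} = \frac{1}{144 - 8831} = \frac{1}{-8687} = - \frac{1}{8687}$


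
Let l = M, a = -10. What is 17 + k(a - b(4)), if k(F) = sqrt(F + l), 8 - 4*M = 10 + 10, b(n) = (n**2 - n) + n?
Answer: 17 + I*sqrt(29) ≈ 17.0 + 5.3852*I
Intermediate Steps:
b(n) = n**2
M = -3 (M = 2 - (10 + 10)/4 = 2 - 1/4*20 = 2 - 5 = -3)
l = -3
k(F) = sqrt(-3 + F) (k(F) = sqrt(F - 3) = sqrt(-3 + F))
17 + k(a - b(4)) = 17 + sqrt(-3 + (-10 - 1*4**2)) = 17 + sqrt(-3 + (-10 - 1*16)) = 17 + sqrt(-3 + (-10 - 16)) = 17 + sqrt(-3 - 26) = 17 + sqrt(-29) = 17 + I*sqrt(29)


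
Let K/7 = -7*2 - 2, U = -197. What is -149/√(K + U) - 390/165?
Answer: -26/11 + 149*I*√309/309 ≈ -2.3636 + 8.4763*I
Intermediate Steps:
K = -112 (K = 7*(-7*2 - 2) = 7*(-14 - 2) = 7*(-16) = -112)
-149/√(K + U) - 390/165 = -149/√(-112 - 197) - 390/165 = -149*(-I*√309/309) - 390*1/165 = -149*(-I*√309/309) - 26/11 = -(-149)*I*√309/309 - 26/11 = 149*I*√309/309 - 26/11 = -26/11 + 149*I*√309/309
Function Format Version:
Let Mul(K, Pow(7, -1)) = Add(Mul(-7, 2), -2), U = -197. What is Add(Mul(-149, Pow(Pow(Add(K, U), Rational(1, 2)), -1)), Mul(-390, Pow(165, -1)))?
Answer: Add(Rational(-26, 11), Mul(Rational(149, 309), I, Pow(309, Rational(1, 2)))) ≈ Add(-2.3636, Mul(8.4763, I))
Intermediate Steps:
K = -112 (K = Mul(7, Add(Mul(-7, 2), -2)) = Mul(7, Add(-14, -2)) = Mul(7, -16) = -112)
Add(Mul(-149, Pow(Pow(Add(K, U), Rational(1, 2)), -1)), Mul(-390, Pow(165, -1))) = Add(Mul(-149, Pow(Pow(Add(-112, -197), Rational(1, 2)), -1)), Mul(-390, Pow(165, -1))) = Add(Mul(-149, Pow(Pow(-309, Rational(1, 2)), -1)), Mul(-390, Rational(1, 165))) = Add(Mul(-149, Pow(Mul(I, Pow(309, Rational(1, 2))), -1)), Rational(-26, 11)) = Add(Mul(-149, Mul(Rational(-1, 309), I, Pow(309, Rational(1, 2)))), Rational(-26, 11)) = Add(Mul(Rational(149, 309), I, Pow(309, Rational(1, 2))), Rational(-26, 11)) = Add(Rational(-26, 11), Mul(Rational(149, 309), I, Pow(309, Rational(1, 2))))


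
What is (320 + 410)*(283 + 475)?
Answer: 553340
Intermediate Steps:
(320 + 410)*(283 + 475) = 730*758 = 553340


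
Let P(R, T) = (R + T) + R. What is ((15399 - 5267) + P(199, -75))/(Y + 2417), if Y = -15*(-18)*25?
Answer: 10455/9167 ≈ 1.1405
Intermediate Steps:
P(R, T) = T + 2*R
Y = 6750 (Y = 270*25 = 6750)
((15399 - 5267) + P(199, -75))/(Y + 2417) = ((15399 - 5267) + (-75 + 2*199))/(6750 + 2417) = (10132 + (-75 + 398))/9167 = (10132 + 323)*(1/9167) = 10455*(1/9167) = 10455/9167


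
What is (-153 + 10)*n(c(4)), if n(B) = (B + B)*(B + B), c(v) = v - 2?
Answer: -2288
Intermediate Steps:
c(v) = -2 + v
n(B) = 4*B² (n(B) = (2*B)*(2*B) = 4*B²)
(-153 + 10)*n(c(4)) = (-153 + 10)*(4*(-2 + 4)²) = -572*2² = -572*4 = -143*16 = -2288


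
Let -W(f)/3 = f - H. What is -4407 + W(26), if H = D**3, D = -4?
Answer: -4677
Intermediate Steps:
H = -64 (H = (-4)**3 = -64)
W(f) = -192 - 3*f (W(f) = -3*(f - 1*(-64)) = -3*(f + 64) = -3*(64 + f) = -192 - 3*f)
-4407 + W(26) = -4407 + (-192 - 3*26) = -4407 + (-192 - 78) = -4407 - 270 = -4677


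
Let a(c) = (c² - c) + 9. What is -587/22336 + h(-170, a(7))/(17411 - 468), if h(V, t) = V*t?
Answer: -203598661/378438848 ≈ -0.53800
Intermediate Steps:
a(c) = 9 + c² - c
-587/22336 + h(-170, a(7))/(17411 - 468) = -587/22336 + (-170*(9 + 7² - 1*7))/(17411 - 468) = -587*1/22336 - 170*(9 + 49 - 7)/16943 = -587/22336 - 170*51*(1/16943) = -587/22336 - 8670*1/16943 = -587/22336 - 8670/16943 = -203598661/378438848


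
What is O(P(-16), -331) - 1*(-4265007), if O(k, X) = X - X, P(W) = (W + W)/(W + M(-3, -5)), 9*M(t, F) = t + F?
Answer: 4265007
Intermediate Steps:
M(t, F) = F/9 + t/9 (M(t, F) = (t + F)/9 = (F + t)/9 = F/9 + t/9)
P(W) = 2*W/(-8/9 + W) (P(W) = (W + W)/(W + ((⅑)*(-5) + (⅑)*(-3))) = (2*W)/(W + (-5/9 - ⅓)) = (2*W)/(W - 8/9) = (2*W)/(-8/9 + W) = 2*W/(-8/9 + W))
O(k, X) = 0
O(P(-16), -331) - 1*(-4265007) = 0 - 1*(-4265007) = 0 + 4265007 = 4265007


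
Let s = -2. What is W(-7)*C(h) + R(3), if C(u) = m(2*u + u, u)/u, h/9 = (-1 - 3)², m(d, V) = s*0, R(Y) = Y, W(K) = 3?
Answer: 3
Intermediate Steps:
m(d, V) = 0 (m(d, V) = -2*0 = 0)
h = 144 (h = 9*(-1 - 3)² = 9*(-4)² = 9*16 = 144)
C(u) = 0 (C(u) = 0/u = 0)
W(-7)*C(h) + R(3) = 3*0 + 3 = 0 + 3 = 3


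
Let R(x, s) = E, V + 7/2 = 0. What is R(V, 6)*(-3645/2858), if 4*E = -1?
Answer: 3645/11432 ≈ 0.31884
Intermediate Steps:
V = -7/2 (V = -7/2 + 0 = -7/2 ≈ -3.5000)
E = -1/4 (E = (1/4)*(-1) = -1/4 ≈ -0.25000)
R(x, s) = -1/4
R(V, 6)*(-3645/2858) = -(-3645)/(4*2858) = -1/4*(-3645/2858) = 3645/11432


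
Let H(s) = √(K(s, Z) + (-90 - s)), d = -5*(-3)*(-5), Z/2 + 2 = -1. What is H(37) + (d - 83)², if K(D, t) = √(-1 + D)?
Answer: 24964 + 11*I ≈ 24964.0 + 11.0*I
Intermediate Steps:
Z = -6 (Z = -4 + 2*(-1) = -4 - 2 = -6)
d = -75 (d = 15*(-5) = -75)
H(s) = √(-90 + √(-1 + s) - s) (H(s) = √(√(-1 + s) + (-90 - s)) = √(-90 + √(-1 + s) - s))
H(37) + (d - 83)² = √(-90 + √(-1 + 37) - 1*37) + (-75 - 83)² = √(-90 + √36 - 37) + (-158)² = √(-90 + 6 - 37) + 24964 = √(-121) + 24964 = 11*I + 24964 = 24964 + 11*I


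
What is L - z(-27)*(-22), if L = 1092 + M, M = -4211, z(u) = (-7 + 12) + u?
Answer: -3603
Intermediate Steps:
z(u) = 5 + u
L = -3119 (L = 1092 - 4211 = -3119)
L - z(-27)*(-22) = -3119 - (5 - 27)*(-22) = -3119 - (-22)*(-22) = -3119 - 1*484 = -3119 - 484 = -3603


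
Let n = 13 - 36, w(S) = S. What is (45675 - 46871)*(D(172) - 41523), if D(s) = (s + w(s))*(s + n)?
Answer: -11640668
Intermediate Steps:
n = -23
D(s) = 2*s*(-23 + s) (D(s) = (s + s)*(s - 23) = (2*s)*(-23 + s) = 2*s*(-23 + s))
(45675 - 46871)*(D(172) - 41523) = (45675 - 46871)*(2*172*(-23 + 172) - 41523) = -1196*(2*172*149 - 41523) = -1196*(51256 - 41523) = -1196*9733 = -11640668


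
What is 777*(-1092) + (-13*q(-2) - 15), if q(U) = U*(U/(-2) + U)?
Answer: -848525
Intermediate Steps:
q(U) = U²/2 (q(U) = U*(U*(-½) + U) = U*(-U/2 + U) = U*(U/2) = U²/2)
777*(-1092) + (-13*q(-2) - 15) = 777*(-1092) + (-13*(-2)²/2 - 15) = -848484 + (-13*4/2 - 15) = -848484 + (-13*2 - 15) = -848484 + (-26 - 15) = -848484 - 41 = -848525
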